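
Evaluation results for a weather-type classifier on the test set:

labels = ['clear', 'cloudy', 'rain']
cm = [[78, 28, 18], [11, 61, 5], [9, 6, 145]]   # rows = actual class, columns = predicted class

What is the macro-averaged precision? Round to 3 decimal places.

Per-class precision (TP/(TP+FP)):
  clear: TP=78, FP=11+9=20 → 78/98 = 0.7959
  cloudy: TP=61, FP=28+6=34 → 61/95 = 0.6421
  rain: TP=145, FP=18+5=23 → 145/168 = 0.8631
Macro-precision = mean = (0.7959 + 0.6421 + 0.8631) / 3 = 0.767

0.767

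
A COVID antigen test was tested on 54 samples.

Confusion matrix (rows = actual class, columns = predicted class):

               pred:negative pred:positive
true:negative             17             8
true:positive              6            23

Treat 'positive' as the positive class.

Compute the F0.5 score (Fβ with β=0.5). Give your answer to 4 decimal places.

0.7516

Fβ = (1+β²)·TP / ((1+β²)·TP + β²·FN + FP), with β²=1/4
= 1.25·23 / (1.25·23 + 0.25·6 + 8) = 0.7516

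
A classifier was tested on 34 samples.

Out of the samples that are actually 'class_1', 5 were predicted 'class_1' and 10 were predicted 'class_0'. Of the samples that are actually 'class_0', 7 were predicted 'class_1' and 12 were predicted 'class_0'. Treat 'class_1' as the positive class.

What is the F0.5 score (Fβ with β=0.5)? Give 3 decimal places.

0.397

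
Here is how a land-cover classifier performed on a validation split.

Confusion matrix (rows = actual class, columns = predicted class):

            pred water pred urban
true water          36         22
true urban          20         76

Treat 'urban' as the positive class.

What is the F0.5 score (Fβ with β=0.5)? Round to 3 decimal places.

Fβ = (1+β²)·TP / ((1+β²)·TP + β²·FN + FP), with β²=1/4
= 1.25·76 / (1.25·76 + 0.25·20 + 22) = 0.779

0.779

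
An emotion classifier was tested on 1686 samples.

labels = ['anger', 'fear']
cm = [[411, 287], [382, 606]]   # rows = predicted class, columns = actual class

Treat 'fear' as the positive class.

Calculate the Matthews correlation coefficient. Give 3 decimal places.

MCC = (TP·TN − FP·FN) / √((TP+FP)(TP+FN)(TN+FP)(TN+FN))
Numerator = 606·411 − 382·287 = 139432
Denominator = √(988·893·793·698) = √488356545976 = 698825.1183
MCC = 139432 / 698825.1183 = 0.200

0.200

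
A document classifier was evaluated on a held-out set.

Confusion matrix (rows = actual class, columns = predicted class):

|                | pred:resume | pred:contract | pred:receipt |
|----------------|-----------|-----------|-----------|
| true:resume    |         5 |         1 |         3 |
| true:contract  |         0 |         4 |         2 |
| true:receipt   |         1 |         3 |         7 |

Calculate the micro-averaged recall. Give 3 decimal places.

0.615

Micro-averaging pools counts across classes: ΣTP=16, ΣFP=10, ΣFN=10.
Micro-recall = TP/(TP+FN) on pooled counts = 0.615 (equals overall accuracy in single-label multiclass).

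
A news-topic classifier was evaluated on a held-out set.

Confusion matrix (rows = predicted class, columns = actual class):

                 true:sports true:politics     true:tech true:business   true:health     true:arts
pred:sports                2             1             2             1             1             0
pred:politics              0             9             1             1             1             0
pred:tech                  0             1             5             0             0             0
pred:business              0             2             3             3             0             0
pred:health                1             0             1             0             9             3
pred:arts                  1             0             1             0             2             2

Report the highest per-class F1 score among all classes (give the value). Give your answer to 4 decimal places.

0.7200

Per-class F1 score (2·TP/(2·TP+FP+FN)):
  sports: TP=2, FP=1+2+1+1+0=5, FN=0+0+0+1+1=2 → 4/11 = 0.36364
  politics: TP=9, FP=0+1+1+1+0=3, FN=1+1+2+0+0=4 → 18/25 = 0.72000
  tech: TP=5, FP=0+1+0+0+0=1, FN=2+1+3+1+1=8 → 10/19 = 0.52632
  business: TP=3, FP=0+2+3+0+0=5, FN=1+1+0+0+0=2 → 6/13 = 0.46154
  health: TP=9, FP=1+0+1+0+3=5, FN=1+1+0+0+2=4 → 18/27 = 0.66667
  arts: TP=2, FP=1+0+1+0+2=4, FN=0+0+0+0+3=3 → 4/11 = 0.36364
Highest is class 'politics' with F1 score = 0.7200.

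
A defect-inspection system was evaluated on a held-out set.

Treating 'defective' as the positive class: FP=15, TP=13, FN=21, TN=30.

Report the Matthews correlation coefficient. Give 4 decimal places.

0.0507

MCC = (TP·TN − FP·FN) / √((TP+FP)(TP+FN)(TN+FP)(TN+FN))
Numerator = 13·30 − 15·21 = 75
Denominator = √(28·34·45·51) = √2184840 = 1478.1204
MCC = 75 / 1478.1204 = 0.0507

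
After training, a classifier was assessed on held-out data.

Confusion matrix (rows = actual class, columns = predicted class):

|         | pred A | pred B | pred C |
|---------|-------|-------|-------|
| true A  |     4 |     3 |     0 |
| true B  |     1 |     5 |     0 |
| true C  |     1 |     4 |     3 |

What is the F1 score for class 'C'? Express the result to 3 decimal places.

0.545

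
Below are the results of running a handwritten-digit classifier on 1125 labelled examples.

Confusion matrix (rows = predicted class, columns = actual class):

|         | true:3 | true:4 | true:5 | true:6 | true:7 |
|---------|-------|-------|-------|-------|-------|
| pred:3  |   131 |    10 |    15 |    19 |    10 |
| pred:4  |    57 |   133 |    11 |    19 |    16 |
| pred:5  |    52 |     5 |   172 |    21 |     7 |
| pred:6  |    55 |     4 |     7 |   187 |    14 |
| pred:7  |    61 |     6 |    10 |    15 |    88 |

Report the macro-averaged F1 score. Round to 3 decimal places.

0.631

Per-class F1 score (2·TP/(2·TP+FP+FN)):
  3: TP=131, FP=10+15+19+10=54, FN=57+52+55+61=225 → 262/541 = 0.4843
  4: TP=133, FP=57+11+19+16=103, FN=10+5+4+6=25 → 266/394 = 0.6751
  5: TP=172, FP=52+5+21+7=85, FN=15+11+7+10=43 → 344/472 = 0.7288
  6: TP=187, FP=55+4+7+14=80, FN=19+19+21+15=74 → 374/528 = 0.7083
  7: TP=88, FP=61+6+10+15=92, FN=10+16+7+14=47 → 176/315 = 0.5587
Macro-F1 score = mean = (0.4843 + 0.6751 + 0.7288 + 0.7083 + 0.5587) / 5 = 0.631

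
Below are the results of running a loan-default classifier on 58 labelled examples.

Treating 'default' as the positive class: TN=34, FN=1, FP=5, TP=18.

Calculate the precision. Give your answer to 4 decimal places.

0.7826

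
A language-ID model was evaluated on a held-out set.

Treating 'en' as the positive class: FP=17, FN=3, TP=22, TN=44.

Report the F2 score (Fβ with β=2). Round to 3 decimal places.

Fβ = (1+β²)·TP / ((1+β²)·TP + β²·FN + FP), with β²=4
= 5·22 / (5·22 + 4·3 + 17) = 0.791

0.791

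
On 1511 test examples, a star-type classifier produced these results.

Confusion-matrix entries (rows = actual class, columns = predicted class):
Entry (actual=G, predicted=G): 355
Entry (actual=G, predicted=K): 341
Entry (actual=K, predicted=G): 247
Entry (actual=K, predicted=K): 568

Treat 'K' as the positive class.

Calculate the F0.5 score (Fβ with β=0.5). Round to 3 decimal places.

0.638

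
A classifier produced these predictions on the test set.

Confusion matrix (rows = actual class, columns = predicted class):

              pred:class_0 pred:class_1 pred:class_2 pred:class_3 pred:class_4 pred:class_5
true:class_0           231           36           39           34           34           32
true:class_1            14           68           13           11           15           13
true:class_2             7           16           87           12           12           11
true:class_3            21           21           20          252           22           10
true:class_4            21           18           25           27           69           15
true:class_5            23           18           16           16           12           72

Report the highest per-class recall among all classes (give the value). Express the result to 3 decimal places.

Per-class recall (TP/(TP+FN)):
  class_0: TP=231, FN=36+39+34+34+32=175 → 231/406 = 0.5690
  class_1: TP=68, FN=14+13+11+15+13=66 → 68/134 = 0.5075
  class_2: TP=87, FN=7+16+12+12+11=58 → 87/145 = 0.6000
  class_3: TP=252, FN=21+21+20+22+10=94 → 252/346 = 0.7283
  class_4: TP=69, FN=21+18+25+27+15=106 → 69/175 = 0.3943
  class_5: TP=72, FN=23+18+16+16+12=85 → 72/157 = 0.4586
Highest is class 'class_3' with recall = 0.728.

0.728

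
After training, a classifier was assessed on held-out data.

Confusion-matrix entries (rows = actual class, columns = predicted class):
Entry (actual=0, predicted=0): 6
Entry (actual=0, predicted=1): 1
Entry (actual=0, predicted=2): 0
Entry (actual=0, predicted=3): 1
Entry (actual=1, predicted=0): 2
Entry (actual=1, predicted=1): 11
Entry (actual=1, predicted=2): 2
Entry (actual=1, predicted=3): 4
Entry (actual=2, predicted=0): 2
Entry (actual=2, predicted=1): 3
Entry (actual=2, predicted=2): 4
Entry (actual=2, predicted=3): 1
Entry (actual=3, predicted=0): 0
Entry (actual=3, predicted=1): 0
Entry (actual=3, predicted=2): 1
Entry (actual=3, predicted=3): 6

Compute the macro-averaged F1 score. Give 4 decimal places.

Per-class F1 score (2·TP/(2·TP+FP+FN)):
  0: TP=6, FP=2+2+0=4, FN=1+0+1=2 → 12/18 = 0.66667
  1: TP=11, FP=1+3+0=4, FN=2+2+4=8 → 22/34 = 0.64706
  2: TP=4, FP=0+2+1=3, FN=2+3+1=6 → 8/17 = 0.47059
  3: TP=6, FP=1+4+1=6, FN=0+0+1=1 → 12/19 = 0.63158
Macro-F1 score = mean = (0.66667 + 0.64706 + 0.47059 + 0.63158) / 4 = 0.6040

0.6040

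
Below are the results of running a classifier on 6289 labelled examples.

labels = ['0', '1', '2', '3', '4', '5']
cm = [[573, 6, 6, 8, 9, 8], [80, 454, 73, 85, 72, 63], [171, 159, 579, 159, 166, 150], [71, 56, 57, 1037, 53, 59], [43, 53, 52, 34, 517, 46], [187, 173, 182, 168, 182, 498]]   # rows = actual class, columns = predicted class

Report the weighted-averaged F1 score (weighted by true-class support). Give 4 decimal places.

0.5677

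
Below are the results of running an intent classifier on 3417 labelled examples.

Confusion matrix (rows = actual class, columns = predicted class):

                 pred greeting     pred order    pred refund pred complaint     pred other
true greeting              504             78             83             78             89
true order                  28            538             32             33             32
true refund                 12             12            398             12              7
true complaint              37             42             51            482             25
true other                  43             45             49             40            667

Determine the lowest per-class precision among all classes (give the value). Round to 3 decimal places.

0.649

Per-class precision (TP/(TP+FP)):
  greeting: TP=504, FP=28+12+37+43=120 → 504/624 = 0.8077
  order: TP=538, FP=78+12+42+45=177 → 538/715 = 0.7524
  refund: TP=398, FP=83+32+51+49=215 → 398/613 = 0.6493
  complaint: TP=482, FP=78+33+12+40=163 → 482/645 = 0.7473
  other: TP=667, FP=89+32+7+25=153 → 667/820 = 0.8134
Lowest is class 'refund' with precision = 0.649.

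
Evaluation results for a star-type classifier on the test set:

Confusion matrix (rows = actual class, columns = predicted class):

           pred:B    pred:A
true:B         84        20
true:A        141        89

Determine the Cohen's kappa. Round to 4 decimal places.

0.1476

Observed agreement pₒ = trace/N = 173/334 = 0.51796
Expected agreement pₑ = Σ (rowᵢ·colᵢ)/N² = (104·225 + 230·109)/334² = 0.43449
κ = (pₒ − pₑ)/(1 − pₑ) = (0.51796 − 0.43449)/(1 − 0.43449) = 0.1476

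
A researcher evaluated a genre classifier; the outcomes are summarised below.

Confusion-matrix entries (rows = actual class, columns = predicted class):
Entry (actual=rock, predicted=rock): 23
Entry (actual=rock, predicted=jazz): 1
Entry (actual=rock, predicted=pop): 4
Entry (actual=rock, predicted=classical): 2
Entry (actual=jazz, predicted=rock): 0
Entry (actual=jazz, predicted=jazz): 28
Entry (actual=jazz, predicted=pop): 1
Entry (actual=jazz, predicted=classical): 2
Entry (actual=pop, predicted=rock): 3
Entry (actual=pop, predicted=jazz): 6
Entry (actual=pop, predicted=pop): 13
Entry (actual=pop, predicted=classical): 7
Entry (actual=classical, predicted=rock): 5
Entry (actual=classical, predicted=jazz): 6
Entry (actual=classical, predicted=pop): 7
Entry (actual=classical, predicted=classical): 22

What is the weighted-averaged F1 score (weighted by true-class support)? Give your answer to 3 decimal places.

0.652

Per-class F1 score (2·TP/(2·TP+FP+FN)):
  rock: TP=23, FP=0+3+5=8, FN=1+4+2=7 → 46/61 = 0.7541
  jazz: TP=28, FP=1+6+6=13, FN=0+1+2=3 → 56/72 = 0.7778
  pop: TP=13, FP=4+1+7=12, FN=3+6+7=16 → 26/54 = 0.4815
  classical: TP=22, FP=2+2+7=11, FN=5+6+7=18 → 44/73 = 0.6027
Weighted-F1 score = Σ (supportᵢ/N)·F1 scoreᵢ with N=130: (30/130)·0.7541 + (31/130)·0.7778 + (29/130)·0.4815 + (40/130)·0.6027 = 0.652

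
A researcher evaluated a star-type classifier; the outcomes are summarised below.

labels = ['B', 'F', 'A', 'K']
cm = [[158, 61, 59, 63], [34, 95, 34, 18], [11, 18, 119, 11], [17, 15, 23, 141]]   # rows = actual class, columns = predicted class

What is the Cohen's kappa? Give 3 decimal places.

0.447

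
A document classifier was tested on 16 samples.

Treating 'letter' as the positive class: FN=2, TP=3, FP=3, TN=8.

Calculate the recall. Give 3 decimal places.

Recall = TP/(TP+FN) = 3/(3+2) = 3/5 = 0.600

0.600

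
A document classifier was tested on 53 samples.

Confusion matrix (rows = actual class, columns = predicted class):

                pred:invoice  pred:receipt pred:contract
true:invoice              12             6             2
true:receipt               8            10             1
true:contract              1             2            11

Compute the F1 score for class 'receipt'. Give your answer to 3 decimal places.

0.541

Take TP from the diagonal, FP from the rest of the 'receipt' prediction marginal, FN from the rest of the 'receipt' actual marginal.
F1 score = 2·TP/(2·TP+FP+FN).
receipt: TP=10, FP=6+2=8, FN=8+1=9 → 20/37 = 0.5405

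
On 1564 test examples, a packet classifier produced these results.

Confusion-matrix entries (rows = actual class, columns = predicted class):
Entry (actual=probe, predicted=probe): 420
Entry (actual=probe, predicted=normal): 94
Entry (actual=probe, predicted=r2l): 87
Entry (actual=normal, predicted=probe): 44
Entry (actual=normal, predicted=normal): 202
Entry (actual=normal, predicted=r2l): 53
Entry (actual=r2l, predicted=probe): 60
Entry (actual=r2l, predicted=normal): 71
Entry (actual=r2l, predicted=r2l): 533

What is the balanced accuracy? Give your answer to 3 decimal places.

0.726

Balanced accuracy = mean of per-class recall.
  probe: recall = 420/601 = 0.6988
  normal: recall = 202/299 = 0.6756
  r2l: recall = 533/664 = 0.8027
Mean = (0.6988 + 0.6756 + 0.8027) / 3 = 0.726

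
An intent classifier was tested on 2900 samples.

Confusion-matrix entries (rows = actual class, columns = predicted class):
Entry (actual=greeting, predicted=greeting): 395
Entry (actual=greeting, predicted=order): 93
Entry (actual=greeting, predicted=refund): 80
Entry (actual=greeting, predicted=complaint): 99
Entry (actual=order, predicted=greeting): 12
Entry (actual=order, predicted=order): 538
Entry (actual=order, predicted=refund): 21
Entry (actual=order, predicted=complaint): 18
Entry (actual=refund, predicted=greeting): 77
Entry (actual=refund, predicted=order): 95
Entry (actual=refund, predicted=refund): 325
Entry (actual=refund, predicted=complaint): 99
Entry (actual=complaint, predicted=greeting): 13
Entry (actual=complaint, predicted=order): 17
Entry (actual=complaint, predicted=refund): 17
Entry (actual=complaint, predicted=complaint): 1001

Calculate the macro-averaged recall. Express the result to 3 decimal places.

Per-class recall (TP/(TP+FN)):
  greeting: TP=395, FN=93+80+99=272 → 395/667 = 0.5922
  order: TP=538, FN=12+21+18=51 → 538/589 = 0.9134
  refund: TP=325, FN=77+95+99=271 → 325/596 = 0.5453
  complaint: TP=1001, FN=13+17+17=47 → 1001/1048 = 0.9552
Macro-recall = mean = (0.5922 + 0.9134 + 0.5453 + 0.9552) / 4 = 0.752

0.752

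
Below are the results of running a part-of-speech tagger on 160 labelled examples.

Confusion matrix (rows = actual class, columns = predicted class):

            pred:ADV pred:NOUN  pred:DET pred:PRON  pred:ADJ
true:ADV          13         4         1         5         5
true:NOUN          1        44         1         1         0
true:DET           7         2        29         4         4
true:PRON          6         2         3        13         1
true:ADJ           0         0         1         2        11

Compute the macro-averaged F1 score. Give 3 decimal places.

0.645

Per-class F1 score (2·TP/(2·TP+FP+FN)):
  ADV: TP=13, FP=1+7+6+0=14, FN=4+1+5+5=15 → 26/55 = 0.4727
  NOUN: TP=44, FP=4+2+2+0=8, FN=1+1+1+0=3 → 88/99 = 0.8889
  DET: TP=29, FP=1+1+3+1=6, FN=7+2+4+4=17 → 58/81 = 0.7160
  PRON: TP=13, FP=5+1+4+2=12, FN=6+2+3+1=12 → 26/50 = 0.5200
  ADJ: TP=11, FP=5+0+4+1=10, FN=0+0+1+2=3 → 22/35 = 0.6286
Macro-F1 score = mean = (0.4727 + 0.8889 + 0.7160 + 0.5200 + 0.6286) / 5 = 0.645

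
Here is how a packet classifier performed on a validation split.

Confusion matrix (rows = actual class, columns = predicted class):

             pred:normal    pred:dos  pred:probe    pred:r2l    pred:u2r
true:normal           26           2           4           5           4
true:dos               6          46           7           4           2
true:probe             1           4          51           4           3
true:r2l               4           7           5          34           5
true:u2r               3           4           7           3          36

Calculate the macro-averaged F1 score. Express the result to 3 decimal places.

Per-class F1 score (2·TP/(2·TP+FP+FN)):
  normal: TP=26, FP=6+1+4+3=14, FN=2+4+5+4=15 → 52/81 = 0.6420
  dos: TP=46, FP=2+4+7+4=17, FN=6+7+4+2=19 → 92/128 = 0.7188
  probe: TP=51, FP=4+7+5+7=23, FN=1+4+4+3=12 → 102/137 = 0.7445
  r2l: TP=34, FP=5+4+4+3=16, FN=4+7+5+5=21 → 68/105 = 0.6476
  u2r: TP=36, FP=4+2+3+5=14, FN=3+4+7+3=17 → 72/103 = 0.6990
Macro-F1 score = mean = (0.6420 + 0.7188 + 0.7445 + 0.6476 + 0.6990) / 5 = 0.690

0.690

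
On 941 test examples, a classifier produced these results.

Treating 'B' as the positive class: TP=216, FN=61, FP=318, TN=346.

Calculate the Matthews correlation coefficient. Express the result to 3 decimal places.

0.277

MCC = (TP·TN − FP·FN) / √((TP+FP)(TP+FN)(TN+FP)(TN+FN))
Numerator = 216·346 − 318·61 = 55338
Denominator = √(534·277·664·407) = √39974543664 = 199936.3490
MCC = 55338 / 199936.3490 = 0.277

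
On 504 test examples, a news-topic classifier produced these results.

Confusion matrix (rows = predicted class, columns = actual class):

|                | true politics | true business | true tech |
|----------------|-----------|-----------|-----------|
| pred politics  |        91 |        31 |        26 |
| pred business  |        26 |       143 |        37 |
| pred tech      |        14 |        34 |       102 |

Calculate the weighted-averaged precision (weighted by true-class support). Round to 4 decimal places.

Per-class precision (TP/(TP+FP)):
  politics: TP=91, FP=31+26=57 → 91/148 = 0.61486
  business: TP=143, FP=26+37=63 → 143/206 = 0.69417
  tech: TP=102, FP=14+34=48 → 102/150 = 0.68000
Weighted-precision = Σ (supportᵢ/N)·precisionᵢ with N=504: (131/504)·0.61486 + (208/504)·0.69417 + (165/504)·0.68000 = 0.6689

0.6689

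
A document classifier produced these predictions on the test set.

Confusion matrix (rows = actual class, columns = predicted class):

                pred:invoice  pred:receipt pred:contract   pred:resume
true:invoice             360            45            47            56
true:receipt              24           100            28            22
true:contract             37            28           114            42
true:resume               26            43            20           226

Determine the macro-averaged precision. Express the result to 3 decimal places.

0.617

Per-class precision (TP/(TP+FP)):
  invoice: TP=360, FP=24+37+26=87 → 360/447 = 0.8054
  receipt: TP=100, FP=45+28+43=116 → 100/216 = 0.4630
  contract: TP=114, FP=47+28+20=95 → 114/209 = 0.5455
  resume: TP=226, FP=56+22+42=120 → 226/346 = 0.6532
Macro-precision = mean = (0.8054 + 0.4630 + 0.5455 + 0.6532) / 4 = 0.617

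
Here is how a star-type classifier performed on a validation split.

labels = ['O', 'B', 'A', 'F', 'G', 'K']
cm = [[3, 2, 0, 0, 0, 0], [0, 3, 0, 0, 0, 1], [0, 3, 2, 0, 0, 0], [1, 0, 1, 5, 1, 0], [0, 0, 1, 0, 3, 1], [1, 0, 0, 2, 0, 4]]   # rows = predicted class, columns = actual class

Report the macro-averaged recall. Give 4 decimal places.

0.6010

Per-class recall (TP/(TP+FN)):
  O: TP=3, FN=0+0+1+0+1=2 → 3/5 = 0.60000
  B: TP=3, FN=2+3+0+0+0=5 → 3/8 = 0.37500
  A: TP=2, FN=0+0+1+1+0=2 → 2/4 = 0.50000
  F: TP=5, FN=0+0+0+0+2=2 → 5/7 = 0.71429
  G: TP=3, FN=0+0+0+1+0=1 → 3/4 = 0.75000
  K: TP=4, FN=0+1+0+0+1=2 → 4/6 = 0.66667
Macro-recall = mean = (0.60000 + 0.37500 + 0.50000 + 0.71429 + 0.75000 + 0.66667) / 6 = 0.6010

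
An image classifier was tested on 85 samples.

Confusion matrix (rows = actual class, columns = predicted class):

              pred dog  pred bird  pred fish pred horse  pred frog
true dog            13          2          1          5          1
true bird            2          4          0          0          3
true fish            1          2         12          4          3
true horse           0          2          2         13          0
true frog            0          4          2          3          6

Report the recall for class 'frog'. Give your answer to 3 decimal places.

Treat 'frog' as positive and all other classes as negative.
recall = TP/(TP+FN).
frog: TP=6, FN=0+4+2+3=9 → 6/15 = 0.4000

0.400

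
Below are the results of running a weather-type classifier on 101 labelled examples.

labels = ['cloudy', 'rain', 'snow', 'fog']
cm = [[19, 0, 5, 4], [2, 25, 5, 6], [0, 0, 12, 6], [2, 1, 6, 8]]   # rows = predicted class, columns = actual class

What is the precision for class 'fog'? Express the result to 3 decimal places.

Take TP from the diagonal, FP from the rest of the 'fog' prediction marginal, FN from the rest of the 'fog' actual marginal.
precision = TP/(TP+FP).
fog: TP=8, FP=2+1+6=9 → 8/17 = 0.4706

0.471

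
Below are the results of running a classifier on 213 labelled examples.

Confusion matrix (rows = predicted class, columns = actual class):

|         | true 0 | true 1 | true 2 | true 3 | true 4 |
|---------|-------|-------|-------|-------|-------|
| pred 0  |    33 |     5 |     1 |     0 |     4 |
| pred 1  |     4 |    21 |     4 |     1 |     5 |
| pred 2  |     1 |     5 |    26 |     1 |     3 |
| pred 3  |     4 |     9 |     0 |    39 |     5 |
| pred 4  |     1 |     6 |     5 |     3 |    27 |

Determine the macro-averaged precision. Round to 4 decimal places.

0.6833

Per-class precision (TP/(TP+FP)):
  0: TP=33, FP=5+1+0+4=10 → 33/43 = 0.76744
  1: TP=21, FP=4+4+1+5=14 → 21/35 = 0.60000
  2: TP=26, FP=1+5+1+3=10 → 26/36 = 0.72222
  3: TP=39, FP=4+9+0+5=18 → 39/57 = 0.68421
  4: TP=27, FP=1+6+5+3=15 → 27/42 = 0.64286
Macro-precision = mean = (0.76744 + 0.60000 + 0.72222 + 0.68421 + 0.64286) / 5 = 0.6833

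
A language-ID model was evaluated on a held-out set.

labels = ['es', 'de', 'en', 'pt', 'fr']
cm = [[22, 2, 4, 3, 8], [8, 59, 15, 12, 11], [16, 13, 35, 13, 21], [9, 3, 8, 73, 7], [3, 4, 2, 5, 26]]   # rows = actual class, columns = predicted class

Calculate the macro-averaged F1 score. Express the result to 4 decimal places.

0.5378

Per-class F1 score (2·TP/(2·TP+FP+FN)):
  es: TP=22, FP=8+16+9+3=36, FN=2+4+3+8=17 → 44/97 = 0.45361
  de: TP=59, FP=2+13+3+4=22, FN=8+15+12+11=46 → 118/186 = 0.63441
  en: TP=35, FP=4+15+8+2=29, FN=16+13+13+21=63 → 70/162 = 0.43210
  pt: TP=73, FP=3+12+13+5=33, FN=9+3+8+7=27 → 146/206 = 0.70874
  fr: TP=26, FP=8+11+21+7=47, FN=3+4+2+5=14 → 52/113 = 0.46018
Macro-F1 score = mean = (0.45361 + 0.63441 + 0.43210 + 0.70874 + 0.46018) / 5 = 0.5378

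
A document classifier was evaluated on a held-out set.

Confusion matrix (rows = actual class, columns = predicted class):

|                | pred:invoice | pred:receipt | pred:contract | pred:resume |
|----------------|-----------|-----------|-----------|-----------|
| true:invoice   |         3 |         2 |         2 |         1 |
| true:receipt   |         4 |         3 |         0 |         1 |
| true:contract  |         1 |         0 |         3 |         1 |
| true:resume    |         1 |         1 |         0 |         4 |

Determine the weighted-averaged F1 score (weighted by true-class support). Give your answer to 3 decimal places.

0.479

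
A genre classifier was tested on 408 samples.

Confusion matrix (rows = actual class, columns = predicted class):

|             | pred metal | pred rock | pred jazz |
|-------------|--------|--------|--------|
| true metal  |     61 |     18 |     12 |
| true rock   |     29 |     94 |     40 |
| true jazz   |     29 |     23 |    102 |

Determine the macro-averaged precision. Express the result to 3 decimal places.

Per-class precision (TP/(TP+FP)):
  metal: TP=61, FP=29+29=58 → 61/119 = 0.5126
  rock: TP=94, FP=18+23=41 → 94/135 = 0.6963
  jazz: TP=102, FP=12+40=52 → 102/154 = 0.6623
Macro-precision = mean = (0.5126 + 0.6963 + 0.6623) / 3 = 0.624

0.624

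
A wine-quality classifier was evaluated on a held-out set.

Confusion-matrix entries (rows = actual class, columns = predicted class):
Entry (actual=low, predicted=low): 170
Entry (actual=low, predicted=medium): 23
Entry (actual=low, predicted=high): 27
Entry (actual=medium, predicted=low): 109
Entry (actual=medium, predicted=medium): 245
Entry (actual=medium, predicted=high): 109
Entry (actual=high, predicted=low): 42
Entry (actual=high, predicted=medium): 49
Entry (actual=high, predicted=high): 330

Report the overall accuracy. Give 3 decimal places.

0.675

Accuracy = trace / total = (170+245+330=745) / 1104 = 745/1104 = 0.675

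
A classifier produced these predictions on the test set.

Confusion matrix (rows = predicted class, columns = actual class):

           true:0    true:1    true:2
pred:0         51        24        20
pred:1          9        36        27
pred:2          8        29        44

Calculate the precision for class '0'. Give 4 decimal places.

0.5368

Take TP from the diagonal, FP from the rest of the '0' prediction marginal, FN from the rest of the '0' actual marginal.
precision = TP/(TP+FP).
0: TP=51, FP=24+20=44 → 51/95 = 0.53684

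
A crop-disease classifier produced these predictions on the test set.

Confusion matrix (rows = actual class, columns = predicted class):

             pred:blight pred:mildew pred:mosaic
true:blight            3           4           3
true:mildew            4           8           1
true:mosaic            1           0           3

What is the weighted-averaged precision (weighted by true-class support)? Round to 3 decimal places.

Per-class precision (TP/(TP+FP)):
  blight: TP=3, FP=4+1=5 → 3/8 = 0.3750
  mildew: TP=8, FP=4+0=4 → 8/12 = 0.6667
  mosaic: TP=3, FP=3+1=4 → 3/7 = 0.4286
Weighted-precision = Σ (supportᵢ/N)·precisionᵢ with N=27: (10/27)·0.3750 + (13/27)·0.6667 + (4/27)·0.4286 = 0.523

0.523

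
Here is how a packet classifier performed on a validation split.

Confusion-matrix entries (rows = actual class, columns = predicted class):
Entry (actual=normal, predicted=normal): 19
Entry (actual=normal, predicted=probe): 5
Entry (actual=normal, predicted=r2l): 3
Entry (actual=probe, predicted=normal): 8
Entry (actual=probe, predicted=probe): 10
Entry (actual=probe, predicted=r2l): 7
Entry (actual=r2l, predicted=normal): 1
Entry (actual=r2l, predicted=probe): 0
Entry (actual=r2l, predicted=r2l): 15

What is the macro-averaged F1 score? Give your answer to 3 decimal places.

0.641

Per-class F1 score (2·TP/(2·TP+FP+FN)):
  normal: TP=19, FP=8+1=9, FN=5+3=8 → 38/55 = 0.6909
  probe: TP=10, FP=5+0=5, FN=8+7=15 → 20/40 = 0.5000
  r2l: TP=15, FP=3+7=10, FN=1+0=1 → 30/41 = 0.7317
Macro-F1 score = mean = (0.6909 + 0.5000 + 0.7317) / 3 = 0.641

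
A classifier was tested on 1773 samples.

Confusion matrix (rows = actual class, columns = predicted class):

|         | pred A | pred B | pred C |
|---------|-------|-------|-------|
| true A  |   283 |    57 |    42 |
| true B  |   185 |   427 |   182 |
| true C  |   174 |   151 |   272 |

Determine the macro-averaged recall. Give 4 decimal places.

0.5781

Per-class recall (TP/(TP+FN)):
  A: TP=283, FN=57+42=99 → 283/382 = 0.74084
  B: TP=427, FN=185+182=367 → 427/794 = 0.53778
  C: TP=272, FN=174+151=325 → 272/597 = 0.45561
Macro-recall = mean = (0.74084 + 0.53778 + 0.45561) / 3 = 0.5781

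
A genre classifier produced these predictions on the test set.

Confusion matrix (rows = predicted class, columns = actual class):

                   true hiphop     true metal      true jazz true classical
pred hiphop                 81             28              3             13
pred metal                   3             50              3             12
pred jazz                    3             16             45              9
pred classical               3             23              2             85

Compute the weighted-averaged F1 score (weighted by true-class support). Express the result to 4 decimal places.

0.6758

Per-class F1 score (2·TP/(2·TP+FP+FN)):
  hiphop: TP=81, FP=28+3+13=44, FN=3+3+3=9 → 162/215 = 0.75349
  metal: TP=50, FP=3+3+12=18, FN=28+16+23=67 → 100/185 = 0.54054
  jazz: TP=45, FP=3+16+9=28, FN=3+3+2=8 → 90/126 = 0.71429
  classical: TP=85, FP=3+23+2=28, FN=13+12+9=34 → 170/232 = 0.73276
Weighted-F1 score = Σ (supportᵢ/N)·F1 scoreᵢ with N=379: (90/379)·0.75349 + (117/379)·0.54054 + (53/379)·0.71429 + (119/379)·0.73276 = 0.6758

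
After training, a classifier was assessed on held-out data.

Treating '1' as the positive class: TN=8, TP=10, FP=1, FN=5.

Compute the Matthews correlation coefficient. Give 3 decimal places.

MCC = (TP·TN − FP·FN) / √((TP+FP)(TP+FN)(TN+FP)(TN+FN))
Numerator = 10·8 − 1·5 = 75
Denominator = √(11·15·9·13) = √19305 = 138.9424
MCC = 75 / 138.9424 = 0.540

0.540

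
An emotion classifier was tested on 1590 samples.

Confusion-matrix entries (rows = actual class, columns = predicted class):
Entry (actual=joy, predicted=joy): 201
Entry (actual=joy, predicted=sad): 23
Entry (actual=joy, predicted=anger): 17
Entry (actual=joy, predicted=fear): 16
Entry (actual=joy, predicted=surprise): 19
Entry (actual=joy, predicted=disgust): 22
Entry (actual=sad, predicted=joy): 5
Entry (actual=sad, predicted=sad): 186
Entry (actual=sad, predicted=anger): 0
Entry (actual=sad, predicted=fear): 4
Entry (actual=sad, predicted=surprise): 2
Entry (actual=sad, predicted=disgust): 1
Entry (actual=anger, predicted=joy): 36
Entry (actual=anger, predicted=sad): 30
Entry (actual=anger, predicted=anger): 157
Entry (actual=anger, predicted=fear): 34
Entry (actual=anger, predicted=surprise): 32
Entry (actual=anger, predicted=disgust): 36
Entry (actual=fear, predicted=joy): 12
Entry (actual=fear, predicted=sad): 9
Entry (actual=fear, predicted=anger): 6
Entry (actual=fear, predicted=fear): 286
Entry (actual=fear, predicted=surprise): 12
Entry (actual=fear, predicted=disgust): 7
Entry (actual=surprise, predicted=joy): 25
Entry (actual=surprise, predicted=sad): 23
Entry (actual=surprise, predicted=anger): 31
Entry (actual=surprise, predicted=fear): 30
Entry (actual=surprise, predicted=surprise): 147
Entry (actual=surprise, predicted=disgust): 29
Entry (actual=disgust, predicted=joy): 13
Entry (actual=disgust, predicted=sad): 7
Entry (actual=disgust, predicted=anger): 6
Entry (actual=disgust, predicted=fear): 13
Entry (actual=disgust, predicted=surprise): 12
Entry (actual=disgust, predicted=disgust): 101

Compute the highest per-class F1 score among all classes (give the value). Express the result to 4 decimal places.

Per-class F1 score (2·TP/(2·TP+FP+FN)):
  joy: TP=201, FP=5+36+12+25+13=91, FN=23+17+16+19+22=97 → 402/590 = 0.68136
  sad: TP=186, FP=23+30+9+23+7=92, FN=5+0+4+2+1=12 → 372/476 = 0.78151
  anger: TP=157, FP=17+0+6+31+6=60, FN=36+30+34+32+36=168 → 314/542 = 0.57934
  fear: TP=286, FP=16+4+34+30+13=97, FN=12+9+6+12+7=46 → 572/715 = 0.80000
  surprise: TP=147, FP=19+2+32+12+12=77, FN=25+23+31+30+29=138 → 294/509 = 0.57760
  disgust: TP=101, FP=22+1+36+7+29=95, FN=13+7+6+13+12=51 → 202/348 = 0.58046
Highest is class 'fear' with F1 score = 0.8000.

0.8000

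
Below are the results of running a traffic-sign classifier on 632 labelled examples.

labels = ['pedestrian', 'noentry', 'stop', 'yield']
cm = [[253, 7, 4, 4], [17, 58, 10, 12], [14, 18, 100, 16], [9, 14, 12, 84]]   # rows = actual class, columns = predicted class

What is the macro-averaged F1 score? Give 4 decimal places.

Per-class F1 score (2·TP/(2·TP+FP+FN)):
  pedestrian: TP=253, FP=17+14+9=40, FN=7+4+4=15 → 506/561 = 0.90196
  noentry: TP=58, FP=7+18+14=39, FN=17+10+12=39 → 116/194 = 0.59794
  stop: TP=100, FP=4+10+12=26, FN=14+18+16=48 → 200/274 = 0.72993
  yield: TP=84, FP=4+12+16=32, FN=9+14+12=35 → 168/235 = 0.71489
Macro-F1 score = mean = (0.90196 + 0.59794 + 0.72993 + 0.71489) / 4 = 0.7362

0.7362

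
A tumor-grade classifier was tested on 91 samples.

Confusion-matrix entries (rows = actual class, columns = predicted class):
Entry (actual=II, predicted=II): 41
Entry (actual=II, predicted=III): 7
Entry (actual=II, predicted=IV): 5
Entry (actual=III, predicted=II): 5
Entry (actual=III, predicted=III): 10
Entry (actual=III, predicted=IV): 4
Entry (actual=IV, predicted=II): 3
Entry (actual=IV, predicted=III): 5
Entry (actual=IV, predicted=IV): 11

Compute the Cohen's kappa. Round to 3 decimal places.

0.460

Observed agreement pₒ = trace/N = 62/91 = 0.6813
Expected agreement pₑ = Σ (rowᵢ·colᵢ)/N² = (53·49 + 19·22 + 19·20)/91² = 0.4100
κ = (pₒ − pₑ)/(1 − pₑ) = (0.6813 − 0.4100)/(1 − 0.4100) = 0.460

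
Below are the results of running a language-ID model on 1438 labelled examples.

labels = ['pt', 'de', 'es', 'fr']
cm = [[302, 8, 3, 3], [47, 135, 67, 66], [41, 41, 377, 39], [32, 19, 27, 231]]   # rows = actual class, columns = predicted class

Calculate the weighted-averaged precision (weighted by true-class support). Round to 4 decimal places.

0.7248

Per-class precision (TP/(TP+FP)):
  pt: TP=302, FP=47+41+32=120 → 302/422 = 0.71564
  de: TP=135, FP=8+41+19=68 → 135/203 = 0.66502
  es: TP=377, FP=3+67+27=97 → 377/474 = 0.79536
  fr: TP=231, FP=3+66+39=108 → 231/339 = 0.68142
Weighted-precision = Σ (supportᵢ/N)·precisionᵢ with N=1438: (316/1438)·0.71564 + (315/1438)·0.66502 + (498/1438)·0.79536 + (309/1438)·0.68142 = 0.7248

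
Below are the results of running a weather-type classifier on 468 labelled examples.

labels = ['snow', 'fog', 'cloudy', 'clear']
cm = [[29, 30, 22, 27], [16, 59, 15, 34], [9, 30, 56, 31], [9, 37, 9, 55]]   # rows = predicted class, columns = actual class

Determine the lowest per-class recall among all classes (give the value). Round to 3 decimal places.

0.374

Per-class recall (TP/(TP+FN)):
  snow: TP=29, FN=16+9+9=34 → 29/63 = 0.4603
  fog: TP=59, FN=30+30+37=97 → 59/156 = 0.3782
  cloudy: TP=56, FN=22+15+9=46 → 56/102 = 0.5490
  clear: TP=55, FN=27+34+31=92 → 55/147 = 0.3741
Lowest is class 'clear' with recall = 0.374.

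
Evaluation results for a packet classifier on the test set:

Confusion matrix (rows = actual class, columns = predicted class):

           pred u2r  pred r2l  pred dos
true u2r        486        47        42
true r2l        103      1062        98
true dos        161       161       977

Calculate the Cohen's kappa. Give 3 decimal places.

0.698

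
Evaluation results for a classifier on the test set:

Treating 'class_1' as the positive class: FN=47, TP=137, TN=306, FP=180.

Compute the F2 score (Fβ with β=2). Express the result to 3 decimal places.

0.651

Fβ = (1+β²)·TP / ((1+β²)·TP + β²·FN + FP), with β²=4
= 5·137 / (5·137 + 4·47 + 180) = 0.651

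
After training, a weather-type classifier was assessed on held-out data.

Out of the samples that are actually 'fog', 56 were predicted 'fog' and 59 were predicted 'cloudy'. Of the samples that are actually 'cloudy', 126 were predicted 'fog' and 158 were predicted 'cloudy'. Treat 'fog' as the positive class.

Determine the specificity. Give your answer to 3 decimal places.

0.556

Specificity = TN/(TN+FP) = 158/(158+126) = 0.556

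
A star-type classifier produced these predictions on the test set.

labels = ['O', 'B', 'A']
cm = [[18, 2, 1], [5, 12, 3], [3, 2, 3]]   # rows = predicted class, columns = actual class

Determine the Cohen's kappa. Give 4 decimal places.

0.4699

Observed agreement pₒ = trace/N = 33/49 = 0.67347
Expected agreement pₑ = Σ (rowᵢ·colᵢ)/N² = (26·21 + 16·20 + 7·8)/49² = 0.38401
κ = (pₒ − pₑ)/(1 − pₑ) = (0.67347 − 0.38401)/(1 − 0.38401) = 0.4699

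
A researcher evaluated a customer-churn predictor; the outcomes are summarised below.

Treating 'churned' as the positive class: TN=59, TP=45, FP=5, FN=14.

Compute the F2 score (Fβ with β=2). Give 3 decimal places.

0.787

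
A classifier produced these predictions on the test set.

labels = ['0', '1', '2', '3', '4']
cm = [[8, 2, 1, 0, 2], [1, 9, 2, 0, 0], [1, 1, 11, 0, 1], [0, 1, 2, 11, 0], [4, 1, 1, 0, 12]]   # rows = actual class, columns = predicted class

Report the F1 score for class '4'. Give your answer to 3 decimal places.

0.727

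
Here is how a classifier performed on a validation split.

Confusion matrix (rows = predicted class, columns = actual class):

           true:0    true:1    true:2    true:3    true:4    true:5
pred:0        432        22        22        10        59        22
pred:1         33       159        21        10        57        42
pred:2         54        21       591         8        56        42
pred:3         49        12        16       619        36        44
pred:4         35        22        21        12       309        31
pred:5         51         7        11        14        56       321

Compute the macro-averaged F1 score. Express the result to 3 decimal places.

Per-class F1 score (2·TP/(2·TP+FP+FN)):
  0: TP=432, FP=22+22+10+59+22=135, FN=33+54+49+35+51=222 → 864/1221 = 0.7076
  1: TP=159, FP=33+21+10+57+42=163, FN=22+21+12+22+7=84 → 318/565 = 0.5628
  2: TP=591, FP=54+21+8+56+42=181, FN=22+21+16+21+11=91 → 1182/1454 = 0.8129
  3: TP=619, FP=49+12+16+36+44=157, FN=10+10+8+12+14=54 → 1238/1449 = 0.8544
  4: TP=309, FP=35+22+21+12+31=121, FN=59+57+56+36+56=264 → 618/1003 = 0.6162
  5: TP=321, FP=51+7+11+14+56=139, FN=22+42+42+44+31=181 → 642/962 = 0.6674
Macro-F1 score = mean = (0.7076 + 0.5628 + 0.8129 + 0.8544 + 0.6162 + 0.6674) / 6 = 0.704

0.704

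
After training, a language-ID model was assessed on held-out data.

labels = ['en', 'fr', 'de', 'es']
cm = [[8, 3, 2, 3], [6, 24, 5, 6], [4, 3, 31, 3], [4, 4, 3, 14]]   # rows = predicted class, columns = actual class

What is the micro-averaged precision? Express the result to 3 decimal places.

Micro-averaging pools counts across classes: ΣTP=77, ΣFP=46, ΣFN=46.
Micro-precision = TP/(TP+FP) on pooled counts = 0.626 (equals overall accuracy in single-label multiclass).

0.626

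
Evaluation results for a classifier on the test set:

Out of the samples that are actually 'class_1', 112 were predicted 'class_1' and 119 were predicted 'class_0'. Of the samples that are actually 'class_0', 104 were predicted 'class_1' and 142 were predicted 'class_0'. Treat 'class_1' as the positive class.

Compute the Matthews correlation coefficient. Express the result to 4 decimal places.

0.0623

MCC = (TP·TN − FP·FN) / √((TP+FP)(TP+FN)(TN+FP)(TN+FN))
Numerator = 112·142 − 104·119 = 3528
Denominator = √(216·231·246·261) = √3203622576 = 56600.5528
MCC = 3528 / 56600.5528 = 0.0623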